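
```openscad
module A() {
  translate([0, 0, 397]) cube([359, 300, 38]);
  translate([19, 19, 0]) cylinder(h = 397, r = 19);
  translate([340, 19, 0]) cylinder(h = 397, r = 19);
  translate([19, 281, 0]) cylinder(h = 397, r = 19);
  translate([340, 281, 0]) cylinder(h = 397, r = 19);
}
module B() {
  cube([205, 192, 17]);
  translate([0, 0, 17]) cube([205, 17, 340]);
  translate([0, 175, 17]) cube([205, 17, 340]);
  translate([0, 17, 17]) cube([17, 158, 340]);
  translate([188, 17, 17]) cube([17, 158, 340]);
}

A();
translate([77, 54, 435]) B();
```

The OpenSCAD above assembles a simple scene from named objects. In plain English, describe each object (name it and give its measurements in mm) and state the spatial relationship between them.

A is a simple wooden stool: a rectangular seat 359 mm (x) by 300 mm (y), 38 mm thick, top face at z = 435 mm, on four round legs, each 38 mm in diameter. The legs rest on z = 0, each leg's axis is inset half a diameter from the nearest pair of seat edges (so the leg's bounding box is flush with the corner).

B is an open storage box with external size 205×192×357 mm and wall thickness 17 mm (the base is also 17 mm thick). The base covers the whole footprint; the four walls stand on the base, with the y-facing walls full-width and the x-facing walls fitting between their inner faces.

The open box is on top of the stool, centred.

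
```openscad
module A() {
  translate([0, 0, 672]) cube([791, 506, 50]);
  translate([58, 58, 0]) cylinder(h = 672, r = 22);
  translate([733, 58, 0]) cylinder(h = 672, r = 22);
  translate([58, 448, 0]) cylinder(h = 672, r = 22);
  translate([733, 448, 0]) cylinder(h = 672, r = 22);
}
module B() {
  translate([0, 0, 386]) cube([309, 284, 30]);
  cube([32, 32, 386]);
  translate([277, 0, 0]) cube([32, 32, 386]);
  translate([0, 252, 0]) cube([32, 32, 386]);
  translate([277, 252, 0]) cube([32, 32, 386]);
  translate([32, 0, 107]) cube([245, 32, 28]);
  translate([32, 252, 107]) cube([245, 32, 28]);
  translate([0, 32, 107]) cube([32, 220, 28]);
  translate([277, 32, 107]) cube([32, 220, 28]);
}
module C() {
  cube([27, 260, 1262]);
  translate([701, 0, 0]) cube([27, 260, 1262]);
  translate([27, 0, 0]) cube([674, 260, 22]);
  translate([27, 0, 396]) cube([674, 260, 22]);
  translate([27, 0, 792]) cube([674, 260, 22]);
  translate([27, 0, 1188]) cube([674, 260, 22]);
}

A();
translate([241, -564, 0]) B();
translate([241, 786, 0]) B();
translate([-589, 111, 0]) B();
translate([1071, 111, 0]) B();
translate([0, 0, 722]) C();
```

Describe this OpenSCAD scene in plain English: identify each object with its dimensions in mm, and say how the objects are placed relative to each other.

A is a rectangular dining table. The top is 791×506×50 mm with its upper surface at z = 722 mm. It stands on four round legs of 44 mm diameter, each leg's bounding box inset 36 mm from the nearest pair of top edges, running from the floor to the underside of the top.

B is a simple wooden stool: a rectangular seat 309 mm (x) by 284 mm (y), 30 mm thick, top face at z = 416 mm, on four square legs, each 32×32 mm in cross-section. The legs rest on z = 0, each flush with a corner of the seat. Four stretchers, 32 mm wide and 28 mm tall, connect adjacent legs with their undersides at z = 107 mm, each running between the inner faces of the legs it joins and aligned with the legs' outer faces on the other axis.

C is a bookshelf 728 mm wide overall, 260 mm deep and 1262 mm tall. The two sides are 27 mm thick vertical panels. 4 horizontal shelves of 22 mm thickness span between the inner faces of the sides; the lowest shelf sits on the floor and shelves are stacked with a clear vertical gap of 374 mm between each pair.

Four stools sit around the table at the −y, +y, −x, +x sides. The bookshelf is on top of the table.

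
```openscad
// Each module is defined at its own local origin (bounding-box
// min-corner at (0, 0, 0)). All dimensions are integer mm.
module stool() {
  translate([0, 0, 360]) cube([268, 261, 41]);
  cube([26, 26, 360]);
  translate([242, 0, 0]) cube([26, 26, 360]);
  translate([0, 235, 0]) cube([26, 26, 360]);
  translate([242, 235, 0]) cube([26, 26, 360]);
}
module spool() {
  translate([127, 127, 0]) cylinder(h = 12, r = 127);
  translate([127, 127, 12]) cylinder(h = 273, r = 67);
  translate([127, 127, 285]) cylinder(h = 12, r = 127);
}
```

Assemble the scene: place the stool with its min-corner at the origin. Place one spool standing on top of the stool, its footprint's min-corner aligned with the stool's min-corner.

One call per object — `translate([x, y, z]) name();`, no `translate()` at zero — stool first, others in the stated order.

stool();
translate([0, 0, 401]) spool();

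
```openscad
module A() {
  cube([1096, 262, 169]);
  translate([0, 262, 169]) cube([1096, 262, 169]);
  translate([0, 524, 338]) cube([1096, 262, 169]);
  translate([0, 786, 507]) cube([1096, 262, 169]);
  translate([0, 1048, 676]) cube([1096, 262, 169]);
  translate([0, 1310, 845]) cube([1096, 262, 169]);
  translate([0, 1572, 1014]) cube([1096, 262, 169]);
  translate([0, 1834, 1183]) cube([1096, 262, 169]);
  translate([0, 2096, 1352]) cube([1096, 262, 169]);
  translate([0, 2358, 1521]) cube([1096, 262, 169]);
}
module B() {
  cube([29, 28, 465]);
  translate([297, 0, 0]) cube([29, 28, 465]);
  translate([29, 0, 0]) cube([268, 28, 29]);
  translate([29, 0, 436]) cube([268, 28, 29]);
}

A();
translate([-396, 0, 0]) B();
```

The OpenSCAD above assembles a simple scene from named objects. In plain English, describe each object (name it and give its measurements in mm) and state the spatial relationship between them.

A is a straight staircase of 10 solid steps. Each step is 1096 mm wide (x), 262 mm deep (y, the going) and 169 mm tall (the rise). The first step rests on the floor; each subsequent step sits one going further in +y and one rise higher in +z, directly behind and above the previous step with no overlap.

B is a rectangular picture frame lying in the x–z plane (depth along y). The opening is 268 mm wide (x) by 407 mm tall (z), surrounded by a border 29 mm wide on all four sides. The frame is 28 mm deep and is made of two full-height vertical stiles with two horizontal rails fitted between them.

The picture frame is on the floor beside the staircase on its −x side.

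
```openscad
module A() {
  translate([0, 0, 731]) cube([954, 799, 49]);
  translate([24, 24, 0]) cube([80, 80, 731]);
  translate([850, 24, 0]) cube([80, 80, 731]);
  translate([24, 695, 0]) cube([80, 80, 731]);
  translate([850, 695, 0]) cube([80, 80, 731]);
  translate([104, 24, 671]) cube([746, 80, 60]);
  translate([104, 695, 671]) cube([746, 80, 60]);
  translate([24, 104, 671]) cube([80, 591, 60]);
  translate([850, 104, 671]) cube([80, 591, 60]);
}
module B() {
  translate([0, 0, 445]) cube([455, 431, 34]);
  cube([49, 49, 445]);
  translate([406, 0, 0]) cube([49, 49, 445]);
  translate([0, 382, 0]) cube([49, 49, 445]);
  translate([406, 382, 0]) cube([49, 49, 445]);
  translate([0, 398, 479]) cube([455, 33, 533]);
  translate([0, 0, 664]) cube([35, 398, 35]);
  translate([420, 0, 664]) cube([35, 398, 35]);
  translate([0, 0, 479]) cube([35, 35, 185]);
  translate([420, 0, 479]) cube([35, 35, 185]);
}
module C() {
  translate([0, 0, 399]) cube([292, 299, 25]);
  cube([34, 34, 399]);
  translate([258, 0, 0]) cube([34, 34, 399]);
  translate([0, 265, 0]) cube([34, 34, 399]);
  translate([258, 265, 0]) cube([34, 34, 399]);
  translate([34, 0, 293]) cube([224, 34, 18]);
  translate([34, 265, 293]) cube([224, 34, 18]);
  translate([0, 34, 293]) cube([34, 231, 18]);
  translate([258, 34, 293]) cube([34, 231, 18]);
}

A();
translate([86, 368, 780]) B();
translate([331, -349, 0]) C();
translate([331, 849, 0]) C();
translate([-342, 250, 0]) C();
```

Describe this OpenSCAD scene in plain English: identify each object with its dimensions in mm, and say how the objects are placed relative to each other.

A is a table: top 954 mm (x) × 799 mm (y), 49 mm thick, upper face at z = 780 mm, on four 80×80 mm square legs, each inset 24 mm from the nearest pair of top edges, running from z = 0 to the bottom of the top. Four apron rails, 80 mm thick and 60 mm tall, run between adjacent legs with their top edges flush with the underside of the top and their outer faces flush with the legs' outer faces.

B is a chair. The seat is a 455×431×34 mm slab with its top at z = 479 mm, on four 49×49 mm corner legs (flush with the seat edges, standing on z = 0). A flat backrest 33 mm thick, 533 mm tall, spans the full seat width and rises from the seat top along its +y edge, rear face flush with the rear of the seat. Two armrests of 35×35 mm section run along each side from the seat's front edge to the front of the backrest, top faces 220 mm above the seat top and outer faces flush with the seat's x-edges; a 35×35 mm post under the front of each armrest stands on the seat at the front corner.

C is a four-legged stool. The seat is a 292×299×25 mm slab whose top surface is at z = 424 mm; four square legs, each 34×34 mm in cross-section, run from the floor (z = 0) to the underside of the seat, each flush with a corner of the seat. Four stretchers, 34 mm wide and 18 mm tall, connect adjacent legs with their undersides at z = 293 mm, each running between the inner faces of the legs it joins and aligned with the legs' outer faces on the other axis.

The chair is on top of the table. Three stools sit around the table at the −y, +y, −x sides.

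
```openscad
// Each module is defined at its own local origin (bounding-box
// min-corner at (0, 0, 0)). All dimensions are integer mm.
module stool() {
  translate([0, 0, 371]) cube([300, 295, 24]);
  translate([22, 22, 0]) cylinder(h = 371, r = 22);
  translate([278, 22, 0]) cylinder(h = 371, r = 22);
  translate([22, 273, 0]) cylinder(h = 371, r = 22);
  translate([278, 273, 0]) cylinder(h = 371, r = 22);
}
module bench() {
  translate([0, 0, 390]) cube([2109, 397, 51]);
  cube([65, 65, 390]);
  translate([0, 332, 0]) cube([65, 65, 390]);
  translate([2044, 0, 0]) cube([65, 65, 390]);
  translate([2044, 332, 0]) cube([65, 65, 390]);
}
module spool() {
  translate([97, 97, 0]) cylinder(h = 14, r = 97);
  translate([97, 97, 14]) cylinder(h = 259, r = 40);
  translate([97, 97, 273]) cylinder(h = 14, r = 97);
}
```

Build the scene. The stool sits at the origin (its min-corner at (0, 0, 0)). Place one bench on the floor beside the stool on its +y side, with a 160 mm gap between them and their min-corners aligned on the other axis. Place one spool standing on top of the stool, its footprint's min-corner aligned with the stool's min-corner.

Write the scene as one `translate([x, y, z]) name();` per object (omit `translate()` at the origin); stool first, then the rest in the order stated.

stool();
translate([0, 455, 0]) bench();
translate([0, 0, 395]) spool();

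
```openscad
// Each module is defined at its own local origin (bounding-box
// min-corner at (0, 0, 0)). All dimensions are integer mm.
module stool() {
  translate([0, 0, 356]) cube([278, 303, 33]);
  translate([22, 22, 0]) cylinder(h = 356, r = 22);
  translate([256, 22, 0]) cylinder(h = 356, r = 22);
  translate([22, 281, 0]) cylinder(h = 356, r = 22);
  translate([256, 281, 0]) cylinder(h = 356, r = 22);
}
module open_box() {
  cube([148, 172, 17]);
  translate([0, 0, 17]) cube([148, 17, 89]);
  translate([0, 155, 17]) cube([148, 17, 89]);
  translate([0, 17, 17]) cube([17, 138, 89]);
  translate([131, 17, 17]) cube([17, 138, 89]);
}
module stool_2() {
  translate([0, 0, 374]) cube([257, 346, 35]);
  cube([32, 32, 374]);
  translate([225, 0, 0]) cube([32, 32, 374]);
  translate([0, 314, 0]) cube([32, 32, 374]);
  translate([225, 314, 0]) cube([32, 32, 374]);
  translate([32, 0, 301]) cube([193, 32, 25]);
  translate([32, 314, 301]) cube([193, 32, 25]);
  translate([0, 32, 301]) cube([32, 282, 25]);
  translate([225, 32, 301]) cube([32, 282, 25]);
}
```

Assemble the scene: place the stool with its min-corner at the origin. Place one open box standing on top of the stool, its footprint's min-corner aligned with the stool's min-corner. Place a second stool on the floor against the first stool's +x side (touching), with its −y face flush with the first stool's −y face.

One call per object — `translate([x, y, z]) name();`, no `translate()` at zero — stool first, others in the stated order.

stool();
translate([0, 0, 389]) open_box();
translate([278, 0, 0]) stool_2();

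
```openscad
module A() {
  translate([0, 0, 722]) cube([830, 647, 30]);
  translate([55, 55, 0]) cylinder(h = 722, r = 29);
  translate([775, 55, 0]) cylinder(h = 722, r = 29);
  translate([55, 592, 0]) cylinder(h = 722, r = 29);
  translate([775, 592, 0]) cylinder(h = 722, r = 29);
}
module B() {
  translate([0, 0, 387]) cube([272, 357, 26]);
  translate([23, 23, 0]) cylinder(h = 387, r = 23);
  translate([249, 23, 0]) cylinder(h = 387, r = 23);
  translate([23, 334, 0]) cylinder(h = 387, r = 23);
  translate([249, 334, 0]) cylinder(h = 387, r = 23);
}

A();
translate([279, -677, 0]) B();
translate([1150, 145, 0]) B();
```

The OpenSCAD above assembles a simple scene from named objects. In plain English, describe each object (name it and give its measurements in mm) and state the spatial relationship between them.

A is a rectangular dining table. The top is 830×647×30 mm with its upper surface at z = 752 mm. It stands on four round legs of 58 mm diameter, each leg's bounding box inset 26 mm from the nearest pair of top edges, running from the floor to the underside of the top.

B is a simple wooden stool: a rectangular seat 272 mm (x) by 357 mm (y), 26 mm thick, top face at z = 413 mm, on four round legs, each 46 mm in diameter. The legs rest on z = 0, each leg's axis is inset half a diameter from the nearest pair of seat edges (so the leg's bounding box is flush with the corner).

Two stools sit around the table at the −y, +x sides.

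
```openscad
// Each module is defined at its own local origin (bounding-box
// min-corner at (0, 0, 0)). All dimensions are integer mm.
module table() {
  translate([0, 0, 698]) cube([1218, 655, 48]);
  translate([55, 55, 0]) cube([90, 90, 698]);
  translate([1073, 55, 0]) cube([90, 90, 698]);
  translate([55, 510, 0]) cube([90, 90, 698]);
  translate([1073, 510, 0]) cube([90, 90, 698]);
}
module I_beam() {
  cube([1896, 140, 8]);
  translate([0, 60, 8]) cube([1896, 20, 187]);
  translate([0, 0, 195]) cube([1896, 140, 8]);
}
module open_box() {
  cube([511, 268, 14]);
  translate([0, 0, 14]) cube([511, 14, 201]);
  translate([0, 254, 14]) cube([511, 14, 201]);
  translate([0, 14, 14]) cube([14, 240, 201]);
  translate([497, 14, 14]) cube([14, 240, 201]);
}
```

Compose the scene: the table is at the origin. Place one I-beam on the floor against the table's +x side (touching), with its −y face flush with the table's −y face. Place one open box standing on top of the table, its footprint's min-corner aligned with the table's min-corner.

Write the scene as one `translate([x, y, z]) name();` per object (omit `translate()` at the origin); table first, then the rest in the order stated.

table();
translate([1218, 0, 0]) I_beam();
translate([0, 0, 746]) open_box();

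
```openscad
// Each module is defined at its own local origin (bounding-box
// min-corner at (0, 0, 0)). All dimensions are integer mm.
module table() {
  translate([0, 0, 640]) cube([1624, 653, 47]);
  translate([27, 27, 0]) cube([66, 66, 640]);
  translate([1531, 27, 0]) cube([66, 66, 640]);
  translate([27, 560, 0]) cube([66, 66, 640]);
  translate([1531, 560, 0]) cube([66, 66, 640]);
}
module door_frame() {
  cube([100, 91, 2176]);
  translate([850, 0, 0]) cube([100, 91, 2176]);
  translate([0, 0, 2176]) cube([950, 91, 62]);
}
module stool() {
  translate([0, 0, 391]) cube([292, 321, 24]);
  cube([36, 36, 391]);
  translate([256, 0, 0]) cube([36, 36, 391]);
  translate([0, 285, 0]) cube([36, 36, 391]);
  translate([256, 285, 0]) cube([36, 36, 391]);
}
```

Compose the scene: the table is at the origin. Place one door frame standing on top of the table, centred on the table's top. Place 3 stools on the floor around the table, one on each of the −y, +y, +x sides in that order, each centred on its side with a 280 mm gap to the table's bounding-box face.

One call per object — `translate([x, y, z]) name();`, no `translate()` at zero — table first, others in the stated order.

table();
translate([337, 281, 687]) door_frame();
translate([666, -601, 0]) stool();
translate([666, 933, 0]) stool();
translate([1904, 166, 0]) stool();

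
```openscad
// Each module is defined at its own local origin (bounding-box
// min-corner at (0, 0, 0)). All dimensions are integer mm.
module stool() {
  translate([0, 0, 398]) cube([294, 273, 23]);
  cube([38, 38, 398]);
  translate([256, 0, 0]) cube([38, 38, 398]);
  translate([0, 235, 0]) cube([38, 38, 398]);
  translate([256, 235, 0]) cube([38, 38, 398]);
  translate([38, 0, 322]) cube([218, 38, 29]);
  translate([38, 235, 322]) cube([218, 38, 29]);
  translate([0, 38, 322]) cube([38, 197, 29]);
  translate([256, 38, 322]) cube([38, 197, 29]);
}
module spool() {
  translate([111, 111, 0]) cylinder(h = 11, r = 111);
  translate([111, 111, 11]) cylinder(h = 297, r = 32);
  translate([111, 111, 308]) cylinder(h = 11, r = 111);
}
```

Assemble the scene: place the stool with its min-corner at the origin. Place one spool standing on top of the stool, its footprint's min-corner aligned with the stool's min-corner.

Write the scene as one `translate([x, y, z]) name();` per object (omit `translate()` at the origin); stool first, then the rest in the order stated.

stool();
translate([0, 0, 421]) spool();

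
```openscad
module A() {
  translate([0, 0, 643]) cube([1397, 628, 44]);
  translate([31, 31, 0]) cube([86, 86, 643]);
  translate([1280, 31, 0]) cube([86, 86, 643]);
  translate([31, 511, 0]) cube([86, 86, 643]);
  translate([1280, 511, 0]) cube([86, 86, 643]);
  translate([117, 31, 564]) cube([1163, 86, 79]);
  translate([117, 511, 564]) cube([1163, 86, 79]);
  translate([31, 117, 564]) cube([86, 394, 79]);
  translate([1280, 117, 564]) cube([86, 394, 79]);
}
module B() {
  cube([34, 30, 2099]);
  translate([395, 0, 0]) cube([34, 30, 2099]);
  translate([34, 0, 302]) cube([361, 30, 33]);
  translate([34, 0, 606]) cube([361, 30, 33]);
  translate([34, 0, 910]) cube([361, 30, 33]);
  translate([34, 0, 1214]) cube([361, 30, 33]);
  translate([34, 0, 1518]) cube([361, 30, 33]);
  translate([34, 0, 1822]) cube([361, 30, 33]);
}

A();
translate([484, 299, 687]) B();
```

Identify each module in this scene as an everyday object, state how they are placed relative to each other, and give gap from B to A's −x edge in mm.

The ladder's min-x is at 484; the table's min-x is 0; gap = 484 mm.

A is a table. B is a ladder. The ladder is on top of the table, centred. The gap from the ladder to the table's −x edge is 484 mm.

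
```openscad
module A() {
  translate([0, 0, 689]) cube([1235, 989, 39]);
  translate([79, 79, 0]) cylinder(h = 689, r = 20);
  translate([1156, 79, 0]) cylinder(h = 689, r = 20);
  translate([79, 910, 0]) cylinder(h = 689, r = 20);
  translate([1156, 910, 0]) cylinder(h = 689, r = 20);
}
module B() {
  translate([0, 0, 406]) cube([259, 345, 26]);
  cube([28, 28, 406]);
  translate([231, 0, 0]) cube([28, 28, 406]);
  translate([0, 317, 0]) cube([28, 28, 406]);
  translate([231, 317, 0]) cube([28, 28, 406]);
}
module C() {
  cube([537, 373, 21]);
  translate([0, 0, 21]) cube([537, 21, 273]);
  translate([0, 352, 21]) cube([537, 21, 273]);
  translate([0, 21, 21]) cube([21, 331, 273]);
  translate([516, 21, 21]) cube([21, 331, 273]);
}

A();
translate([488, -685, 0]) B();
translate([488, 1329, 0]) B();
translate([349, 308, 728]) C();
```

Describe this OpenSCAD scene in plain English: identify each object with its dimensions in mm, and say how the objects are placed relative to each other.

A is a rectangular dining table. The top is 1235×989×39 mm with its upper surface at z = 728 mm. It stands on four round legs of 40 mm diameter, each leg's bounding box inset 59 mm from the nearest pair of top edges, running from the floor to the underside of the top.

B is a four-legged stool. The seat is 259×345 mm, 26 mm thick, top at z = 432 mm. It stands on four square legs, each 28×28 mm in cross-section, from z = 0 to the seat underside, each flush with a corner of the seat.

C is an open-topped rectangular box: outside dimensions 537×373×294 mm, with a uniform wall and base thickness of 21 mm. The base is a full 537×373 slab on the floor; four walls sit on top of the base. The front and back walls (the −y and +y sides) span the full width; the two side walls fit between them.

Two stools sit around the table at the −y, +y sides. The open box is on top of the table, centred.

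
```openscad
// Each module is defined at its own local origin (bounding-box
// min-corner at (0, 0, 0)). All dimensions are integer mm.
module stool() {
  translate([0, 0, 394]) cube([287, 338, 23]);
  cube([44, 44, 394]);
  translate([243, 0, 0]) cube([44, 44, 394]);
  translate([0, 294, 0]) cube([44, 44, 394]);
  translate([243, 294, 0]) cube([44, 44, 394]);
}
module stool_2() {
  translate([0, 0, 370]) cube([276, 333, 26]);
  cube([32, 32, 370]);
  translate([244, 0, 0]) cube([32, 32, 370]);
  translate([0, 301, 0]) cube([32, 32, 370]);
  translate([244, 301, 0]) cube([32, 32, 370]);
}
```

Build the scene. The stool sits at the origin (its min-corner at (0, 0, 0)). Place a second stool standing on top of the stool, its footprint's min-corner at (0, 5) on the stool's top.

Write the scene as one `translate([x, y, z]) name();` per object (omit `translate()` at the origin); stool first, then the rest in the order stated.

stool();
translate([0, 5, 417]) stool_2();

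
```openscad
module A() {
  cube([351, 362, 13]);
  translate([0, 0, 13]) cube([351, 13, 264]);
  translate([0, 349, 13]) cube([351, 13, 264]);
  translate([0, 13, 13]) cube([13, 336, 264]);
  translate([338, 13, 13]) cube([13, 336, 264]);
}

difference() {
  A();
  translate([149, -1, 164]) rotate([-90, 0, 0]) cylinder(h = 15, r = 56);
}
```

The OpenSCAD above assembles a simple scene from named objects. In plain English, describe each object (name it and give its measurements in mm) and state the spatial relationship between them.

A is an open-topped rectangular box: outside dimensions 351×362×277 mm, with a uniform wall and base thickness of 13 mm. The base is a full 351×362 slab on the floor; four walls sit on top of the base. The front and back walls (the −y and +y sides) span the full width; the two side walls fit between them.

The open box has a circular hole of radius 56 mm through its front wall, centred at (x = 149, z = 164).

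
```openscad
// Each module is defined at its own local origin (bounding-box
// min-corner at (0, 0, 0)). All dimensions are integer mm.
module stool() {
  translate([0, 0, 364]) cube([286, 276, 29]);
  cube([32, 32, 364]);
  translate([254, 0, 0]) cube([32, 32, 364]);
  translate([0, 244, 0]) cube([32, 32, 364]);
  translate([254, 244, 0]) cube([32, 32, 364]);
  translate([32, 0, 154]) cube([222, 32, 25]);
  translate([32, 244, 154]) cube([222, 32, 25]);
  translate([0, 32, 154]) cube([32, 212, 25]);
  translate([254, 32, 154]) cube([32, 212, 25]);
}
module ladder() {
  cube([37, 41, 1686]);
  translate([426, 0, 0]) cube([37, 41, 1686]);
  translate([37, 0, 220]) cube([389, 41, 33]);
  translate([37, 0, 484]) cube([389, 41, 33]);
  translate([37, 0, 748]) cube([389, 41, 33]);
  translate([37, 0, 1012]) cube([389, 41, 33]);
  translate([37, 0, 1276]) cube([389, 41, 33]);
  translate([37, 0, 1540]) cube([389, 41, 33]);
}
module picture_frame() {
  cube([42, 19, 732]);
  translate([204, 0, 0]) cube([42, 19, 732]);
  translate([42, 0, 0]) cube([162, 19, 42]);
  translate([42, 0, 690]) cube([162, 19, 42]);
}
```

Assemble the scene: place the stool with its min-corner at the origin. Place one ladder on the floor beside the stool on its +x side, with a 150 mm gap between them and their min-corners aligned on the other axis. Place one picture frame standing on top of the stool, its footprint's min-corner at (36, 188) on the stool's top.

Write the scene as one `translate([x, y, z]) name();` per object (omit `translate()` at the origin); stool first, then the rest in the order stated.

stool();
translate([436, 0, 0]) ladder();
translate([36, 188, 393]) picture_frame();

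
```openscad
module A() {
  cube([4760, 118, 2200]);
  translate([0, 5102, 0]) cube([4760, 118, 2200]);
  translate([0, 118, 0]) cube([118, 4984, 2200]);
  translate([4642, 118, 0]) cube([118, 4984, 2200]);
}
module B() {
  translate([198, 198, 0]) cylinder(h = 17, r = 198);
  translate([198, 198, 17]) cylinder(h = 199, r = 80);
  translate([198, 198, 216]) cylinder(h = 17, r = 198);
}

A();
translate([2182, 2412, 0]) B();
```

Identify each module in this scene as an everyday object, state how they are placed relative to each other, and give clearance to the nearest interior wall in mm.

Clearances: x = 2064, y = 2294; minimum 2064 mm.

A is a house frame. B is a spool. The spool sits inside the house frame, centred. The clearance to the nearest interior wall is 2064 mm.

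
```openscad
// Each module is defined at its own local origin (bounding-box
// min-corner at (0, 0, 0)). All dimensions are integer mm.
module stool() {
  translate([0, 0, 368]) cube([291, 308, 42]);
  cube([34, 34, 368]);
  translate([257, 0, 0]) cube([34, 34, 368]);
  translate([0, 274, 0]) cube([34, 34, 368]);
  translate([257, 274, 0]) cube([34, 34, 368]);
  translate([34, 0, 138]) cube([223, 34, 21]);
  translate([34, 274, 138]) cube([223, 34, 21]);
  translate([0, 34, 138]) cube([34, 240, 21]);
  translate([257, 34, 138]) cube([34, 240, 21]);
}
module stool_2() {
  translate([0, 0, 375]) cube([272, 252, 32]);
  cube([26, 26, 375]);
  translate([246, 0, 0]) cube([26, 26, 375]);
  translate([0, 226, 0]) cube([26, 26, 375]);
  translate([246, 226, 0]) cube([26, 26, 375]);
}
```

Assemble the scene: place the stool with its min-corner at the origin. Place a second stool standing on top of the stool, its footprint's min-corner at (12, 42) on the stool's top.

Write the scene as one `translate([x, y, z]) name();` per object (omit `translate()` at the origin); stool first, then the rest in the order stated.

stool();
translate([12, 42, 410]) stool_2();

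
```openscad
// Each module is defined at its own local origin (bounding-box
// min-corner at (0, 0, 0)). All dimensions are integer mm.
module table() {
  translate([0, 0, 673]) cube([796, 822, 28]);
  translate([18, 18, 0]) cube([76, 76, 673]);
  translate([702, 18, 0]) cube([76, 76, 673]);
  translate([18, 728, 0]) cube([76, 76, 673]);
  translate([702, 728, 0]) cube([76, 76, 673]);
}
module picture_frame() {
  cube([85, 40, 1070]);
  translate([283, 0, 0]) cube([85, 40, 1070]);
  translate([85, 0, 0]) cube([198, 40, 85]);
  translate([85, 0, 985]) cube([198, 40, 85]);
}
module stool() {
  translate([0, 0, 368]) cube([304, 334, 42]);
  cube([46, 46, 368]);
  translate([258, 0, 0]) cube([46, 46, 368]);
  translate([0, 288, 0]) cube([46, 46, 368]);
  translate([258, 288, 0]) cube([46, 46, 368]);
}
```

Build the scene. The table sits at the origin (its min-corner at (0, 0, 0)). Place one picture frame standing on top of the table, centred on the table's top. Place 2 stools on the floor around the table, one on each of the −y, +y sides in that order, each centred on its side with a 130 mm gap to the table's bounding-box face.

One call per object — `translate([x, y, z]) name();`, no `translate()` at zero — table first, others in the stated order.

table();
translate([214, 391, 701]) picture_frame();
translate([246, -464, 0]) stool();
translate([246, 952, 0]) stool();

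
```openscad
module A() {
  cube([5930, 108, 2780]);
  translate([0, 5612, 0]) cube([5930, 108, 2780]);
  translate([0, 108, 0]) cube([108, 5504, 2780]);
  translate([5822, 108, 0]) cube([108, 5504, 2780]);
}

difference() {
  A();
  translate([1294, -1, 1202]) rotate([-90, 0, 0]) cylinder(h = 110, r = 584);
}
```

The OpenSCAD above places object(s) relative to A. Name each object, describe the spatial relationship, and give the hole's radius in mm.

The subtracted cylinder has r = 584 mm.

A is a house frame. The house frame has a circular hole through its front wall. The hole's radius is 584 mm.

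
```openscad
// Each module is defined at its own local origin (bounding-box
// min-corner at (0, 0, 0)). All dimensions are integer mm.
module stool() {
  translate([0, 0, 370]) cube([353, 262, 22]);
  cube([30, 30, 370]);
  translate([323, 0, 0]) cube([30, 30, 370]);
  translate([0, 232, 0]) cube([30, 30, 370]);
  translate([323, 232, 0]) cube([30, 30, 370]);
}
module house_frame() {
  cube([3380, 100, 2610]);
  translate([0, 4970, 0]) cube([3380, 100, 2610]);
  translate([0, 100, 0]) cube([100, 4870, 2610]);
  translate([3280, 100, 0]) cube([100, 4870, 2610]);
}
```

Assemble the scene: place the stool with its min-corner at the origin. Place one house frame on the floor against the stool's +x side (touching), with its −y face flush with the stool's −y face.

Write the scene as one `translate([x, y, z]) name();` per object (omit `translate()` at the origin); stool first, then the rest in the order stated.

stool();
translate([353, 0, 0]) house_frame();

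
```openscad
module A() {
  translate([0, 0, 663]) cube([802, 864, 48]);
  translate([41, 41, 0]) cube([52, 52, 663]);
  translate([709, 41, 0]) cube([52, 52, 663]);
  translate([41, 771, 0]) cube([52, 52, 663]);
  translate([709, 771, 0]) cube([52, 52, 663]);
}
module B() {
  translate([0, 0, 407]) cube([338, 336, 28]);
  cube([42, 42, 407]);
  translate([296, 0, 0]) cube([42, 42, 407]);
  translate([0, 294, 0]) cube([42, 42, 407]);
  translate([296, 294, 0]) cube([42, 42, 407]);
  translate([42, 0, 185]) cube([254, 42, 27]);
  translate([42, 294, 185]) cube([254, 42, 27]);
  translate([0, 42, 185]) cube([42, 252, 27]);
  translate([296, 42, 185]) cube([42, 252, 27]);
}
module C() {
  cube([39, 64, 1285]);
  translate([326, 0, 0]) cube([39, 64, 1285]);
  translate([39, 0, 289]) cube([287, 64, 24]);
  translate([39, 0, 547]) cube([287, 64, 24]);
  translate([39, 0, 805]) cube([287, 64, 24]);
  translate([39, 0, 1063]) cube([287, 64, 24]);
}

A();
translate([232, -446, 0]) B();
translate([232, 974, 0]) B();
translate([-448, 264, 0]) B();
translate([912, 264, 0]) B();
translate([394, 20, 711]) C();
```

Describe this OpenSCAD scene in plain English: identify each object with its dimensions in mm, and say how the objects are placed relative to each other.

A is a rectangular dining table. The top is 802×864×48 mm with its upper surface at z = 711 mm. It stands on four 52×52 mm square legs, each inset 41 mm from the nearest pair of top edges, running from the floor to the underside of the top.

B is a four-legged stool. The seat is a 338×336×28 mm slab whose top surface is at z = 435 mm; four square legs, each 42×42 mm in cross-section, run from the floor (z = 0) to the underside of the seat, each flush with a corner of the seat. Four stretchers, 42 mm wide and 27 mm tall, connect adjacent legs with their undersides at z = 185 mm, each running between the inner faces of the legs it joins and aligned with the legs' outer faces on the other axis.

C is a straight ladder. Two 39×64 mm vertical rails, 1285 mm tall, stand 365 mm apart (outside-to-outside) with their front faces coplanar on the −y side. 4 rungs, each 64 mm deep and 24 mm tall, span between the inner faces of the rails, front faces flush with the rails. The lowest rung's underside is at z = 289 mm and rungs are spaced 258 mm apart (underside to underside).

Four stools sit around the table at the −y, +y, −x, +x sides. The ladder is on top of the table.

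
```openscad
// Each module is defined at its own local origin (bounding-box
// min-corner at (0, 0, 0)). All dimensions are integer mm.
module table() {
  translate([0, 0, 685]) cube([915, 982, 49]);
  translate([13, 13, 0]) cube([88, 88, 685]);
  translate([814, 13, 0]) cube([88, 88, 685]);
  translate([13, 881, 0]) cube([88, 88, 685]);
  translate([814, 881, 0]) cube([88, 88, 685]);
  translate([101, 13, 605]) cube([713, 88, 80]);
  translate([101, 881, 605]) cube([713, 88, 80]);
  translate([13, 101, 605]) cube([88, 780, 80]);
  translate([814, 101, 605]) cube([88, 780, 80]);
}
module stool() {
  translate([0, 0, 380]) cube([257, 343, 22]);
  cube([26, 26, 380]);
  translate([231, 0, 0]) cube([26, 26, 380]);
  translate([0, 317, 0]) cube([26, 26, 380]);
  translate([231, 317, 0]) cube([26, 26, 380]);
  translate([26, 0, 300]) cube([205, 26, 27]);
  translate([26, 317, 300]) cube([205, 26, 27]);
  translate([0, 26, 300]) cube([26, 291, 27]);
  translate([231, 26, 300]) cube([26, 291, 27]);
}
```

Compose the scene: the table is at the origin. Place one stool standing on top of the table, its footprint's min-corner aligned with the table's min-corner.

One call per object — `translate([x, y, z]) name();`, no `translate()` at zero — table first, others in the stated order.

table();
translate([0, 0, 734]) stool();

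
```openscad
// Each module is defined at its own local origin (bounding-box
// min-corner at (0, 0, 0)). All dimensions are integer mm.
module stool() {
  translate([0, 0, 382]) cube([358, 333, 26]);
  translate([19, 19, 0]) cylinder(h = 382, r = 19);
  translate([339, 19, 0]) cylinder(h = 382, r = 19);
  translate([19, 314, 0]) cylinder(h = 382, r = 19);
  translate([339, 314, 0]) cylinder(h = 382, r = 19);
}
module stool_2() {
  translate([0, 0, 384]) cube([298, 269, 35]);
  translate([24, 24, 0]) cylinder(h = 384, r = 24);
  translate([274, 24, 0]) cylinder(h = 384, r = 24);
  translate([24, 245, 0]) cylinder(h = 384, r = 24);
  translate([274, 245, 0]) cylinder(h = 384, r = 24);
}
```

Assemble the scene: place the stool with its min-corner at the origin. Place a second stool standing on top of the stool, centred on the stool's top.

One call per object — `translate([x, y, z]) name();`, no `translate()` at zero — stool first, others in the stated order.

stool();
translate([30, 32, 408]) stool_2();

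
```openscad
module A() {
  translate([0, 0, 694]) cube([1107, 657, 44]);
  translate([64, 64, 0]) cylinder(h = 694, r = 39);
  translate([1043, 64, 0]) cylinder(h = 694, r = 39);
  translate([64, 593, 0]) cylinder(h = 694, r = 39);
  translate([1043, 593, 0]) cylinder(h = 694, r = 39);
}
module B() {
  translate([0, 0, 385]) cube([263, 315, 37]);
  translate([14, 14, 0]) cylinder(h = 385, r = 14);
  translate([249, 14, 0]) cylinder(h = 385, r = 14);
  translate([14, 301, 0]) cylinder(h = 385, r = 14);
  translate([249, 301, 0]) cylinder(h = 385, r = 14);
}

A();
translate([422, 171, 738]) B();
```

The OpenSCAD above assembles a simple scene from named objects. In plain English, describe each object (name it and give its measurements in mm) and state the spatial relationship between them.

A is a table with a 1107×657 mm rectangular top, 44 mm thick, top surface at z = 738 mm, supported by four round legs of 78 mm diameter, each leg's bounding box inset 25 mm from the nearest pair of top edges, running from the floor.

B is a four-legged stool. The seat is a 263×315×37 mm slab whose top surface is at z = 422 mm; four round legs, each 28 mm in diameter, run from the floor (z = 0) to the underside of the seat, each leg's axis is inset half a diameter from the nearest pair of seat edges (so the leg's bounding box is flush with the corner).

The stool is on top of the table, centred.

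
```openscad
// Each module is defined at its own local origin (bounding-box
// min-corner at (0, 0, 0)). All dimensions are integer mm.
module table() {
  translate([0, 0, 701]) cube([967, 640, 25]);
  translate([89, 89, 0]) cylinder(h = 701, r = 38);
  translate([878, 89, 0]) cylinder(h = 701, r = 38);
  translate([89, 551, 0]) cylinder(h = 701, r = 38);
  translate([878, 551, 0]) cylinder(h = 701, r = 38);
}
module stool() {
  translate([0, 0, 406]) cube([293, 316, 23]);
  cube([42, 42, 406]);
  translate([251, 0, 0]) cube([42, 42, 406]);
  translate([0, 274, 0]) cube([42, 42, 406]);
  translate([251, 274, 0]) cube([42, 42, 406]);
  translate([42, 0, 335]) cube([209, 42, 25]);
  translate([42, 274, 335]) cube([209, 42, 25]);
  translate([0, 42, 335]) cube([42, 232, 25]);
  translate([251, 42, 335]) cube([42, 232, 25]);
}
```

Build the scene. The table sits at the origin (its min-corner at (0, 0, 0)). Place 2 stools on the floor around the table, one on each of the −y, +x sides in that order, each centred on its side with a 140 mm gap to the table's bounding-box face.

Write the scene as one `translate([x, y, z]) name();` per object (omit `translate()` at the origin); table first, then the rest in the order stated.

table();
translate([337, -456, 0]) stool();
translate([1107, 162, 0]) stool();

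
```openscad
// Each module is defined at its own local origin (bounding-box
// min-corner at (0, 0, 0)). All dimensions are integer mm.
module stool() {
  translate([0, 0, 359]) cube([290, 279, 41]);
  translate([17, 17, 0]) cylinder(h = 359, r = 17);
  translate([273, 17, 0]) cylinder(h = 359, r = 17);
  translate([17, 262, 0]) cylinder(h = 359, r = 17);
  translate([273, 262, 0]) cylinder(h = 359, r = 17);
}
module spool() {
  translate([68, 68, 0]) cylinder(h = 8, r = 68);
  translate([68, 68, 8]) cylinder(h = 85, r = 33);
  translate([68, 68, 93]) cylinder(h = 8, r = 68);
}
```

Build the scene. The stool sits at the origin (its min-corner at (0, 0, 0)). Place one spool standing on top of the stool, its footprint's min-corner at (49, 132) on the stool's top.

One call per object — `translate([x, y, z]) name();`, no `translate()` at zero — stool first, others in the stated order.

stool();
translate([49, 132, 400]) spool();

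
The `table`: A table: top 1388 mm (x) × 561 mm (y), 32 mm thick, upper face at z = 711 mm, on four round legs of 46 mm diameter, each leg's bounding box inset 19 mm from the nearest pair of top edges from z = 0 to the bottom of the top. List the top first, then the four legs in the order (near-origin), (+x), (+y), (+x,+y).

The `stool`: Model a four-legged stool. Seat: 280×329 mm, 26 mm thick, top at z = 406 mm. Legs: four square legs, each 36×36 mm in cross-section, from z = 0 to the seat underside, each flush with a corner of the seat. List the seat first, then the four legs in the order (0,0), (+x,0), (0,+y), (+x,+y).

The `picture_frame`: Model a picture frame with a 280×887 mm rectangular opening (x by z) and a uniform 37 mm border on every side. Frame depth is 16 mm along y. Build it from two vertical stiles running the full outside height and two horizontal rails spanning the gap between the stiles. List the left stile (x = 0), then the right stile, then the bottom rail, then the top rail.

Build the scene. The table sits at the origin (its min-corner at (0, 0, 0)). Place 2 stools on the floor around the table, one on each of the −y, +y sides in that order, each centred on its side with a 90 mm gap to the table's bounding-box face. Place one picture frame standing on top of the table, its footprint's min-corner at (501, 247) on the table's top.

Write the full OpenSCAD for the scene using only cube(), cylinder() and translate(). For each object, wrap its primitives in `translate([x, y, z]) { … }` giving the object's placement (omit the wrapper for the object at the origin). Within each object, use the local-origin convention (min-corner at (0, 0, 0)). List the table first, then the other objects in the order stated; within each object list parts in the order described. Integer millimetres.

translate([0, 0, 679]) cube([1388, 561, 32]);
translate([42, 42, 0]) cylinder(h = 679, r = 23);
translate([1346, 42, 0]) cylinder(h = 679, r = 23);
translate([42, 519, 0]) cylinder(h = 679, r = 23);
translate([1346, 519, 0]) cylinder(h = 679, r = 23);
translate([554, -419, 0]) {
  translate([0, 0, 380]) cube([280, 329, 26]);
  cube([36, 36, 380]);
  translate([244, 0, 0]) cube([36, 36, 380]);
  translate([0, 293, 0]) cube([36, 36, 380]);
  translate([244, 293, 0]) cube([36, 36, 380]);
}
translate([554, 651, 0]) {
  translate([0, 0, 380]) cube([280, 329, 26]);
  cube([36, 36, 380]);
  translate([244, 0, 0]) cube([36, 36, 380]);
  translate([0, 293, 0]) cube([36, 36, 380]);
  translate([244, 293, 0]) cube([36, 36, 380]);
}
translate([501, 247, 711]) {
  cube([37, 16, 961]);
  translate([317, 0, 0]) cube([37, 16, 961]);
  translate([37, 0, 0]) cube([280, 16, 37]);
  translate([37, 0, 924]) cube([280, 16, 37]);
}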